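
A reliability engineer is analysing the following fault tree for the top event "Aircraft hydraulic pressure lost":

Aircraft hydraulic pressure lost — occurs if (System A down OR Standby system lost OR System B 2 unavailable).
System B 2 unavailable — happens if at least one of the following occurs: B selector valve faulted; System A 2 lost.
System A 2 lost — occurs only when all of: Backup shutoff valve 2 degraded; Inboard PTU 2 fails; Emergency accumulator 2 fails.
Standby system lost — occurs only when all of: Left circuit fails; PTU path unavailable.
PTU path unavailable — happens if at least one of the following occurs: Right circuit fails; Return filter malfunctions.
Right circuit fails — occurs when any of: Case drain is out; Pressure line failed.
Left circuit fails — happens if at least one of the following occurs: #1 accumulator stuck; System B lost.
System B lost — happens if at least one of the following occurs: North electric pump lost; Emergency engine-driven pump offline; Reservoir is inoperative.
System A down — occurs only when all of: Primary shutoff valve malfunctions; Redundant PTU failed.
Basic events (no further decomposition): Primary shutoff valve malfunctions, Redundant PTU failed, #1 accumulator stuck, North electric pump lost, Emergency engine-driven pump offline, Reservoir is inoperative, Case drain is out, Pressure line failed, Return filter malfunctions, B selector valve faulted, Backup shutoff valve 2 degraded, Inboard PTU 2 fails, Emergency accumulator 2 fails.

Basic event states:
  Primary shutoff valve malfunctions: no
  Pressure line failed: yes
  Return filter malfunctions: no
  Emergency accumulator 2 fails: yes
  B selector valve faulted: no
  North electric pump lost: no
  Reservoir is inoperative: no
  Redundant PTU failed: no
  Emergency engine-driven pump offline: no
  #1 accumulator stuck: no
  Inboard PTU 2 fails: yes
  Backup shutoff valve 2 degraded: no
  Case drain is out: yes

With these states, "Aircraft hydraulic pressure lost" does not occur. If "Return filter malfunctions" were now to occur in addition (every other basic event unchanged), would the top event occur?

Counterfactual: set "Return filter malfunctions" to occurred.
System A down [AND]: Primary shutoff valve malfunctions=not, Redundant PTU failed=not → not all inputs occur → does not occur.
System B lost [OR]: North electric pump lost=not, Emergency engine-driven pump offline=not, Reservoir is inoperative=not → no input occurs → does not occur.
Left circuit fails [OR]: #1 accumulator stuck=not, System B lost=not → no input occurs → does not occur.
Right circuit fails [OR]: Case drain is out=occurs, Pressure line failed=occurs → at least one input occurs → occurs.
PTU path unavailable [OR]: Right circuit fails=occurs, Return filter malfunctions=occurs → at least one input occurs → occurs.
Standby system lost [AND]: Left circuit fails=not, PTU path unavailable=occurs → not all inputs occur → does not occur.
System A 2 lost [AND]: Backup shutoff valve 2 degraded=not, Inboard PTU 2 fails=occurs, Emergency accumulator 2 fails=occurs → not all inputs occur → does not occur.
System B 2 unavailable [OR]: B selector valve faulted=not, System A 2 lost=not → no input occurs → does not occur.
Aircraft hydraulic pressure lost [OR]: System A down=not, Standby system lost=not, System B 2 unavailable=not → no input occurs → does not occur.

No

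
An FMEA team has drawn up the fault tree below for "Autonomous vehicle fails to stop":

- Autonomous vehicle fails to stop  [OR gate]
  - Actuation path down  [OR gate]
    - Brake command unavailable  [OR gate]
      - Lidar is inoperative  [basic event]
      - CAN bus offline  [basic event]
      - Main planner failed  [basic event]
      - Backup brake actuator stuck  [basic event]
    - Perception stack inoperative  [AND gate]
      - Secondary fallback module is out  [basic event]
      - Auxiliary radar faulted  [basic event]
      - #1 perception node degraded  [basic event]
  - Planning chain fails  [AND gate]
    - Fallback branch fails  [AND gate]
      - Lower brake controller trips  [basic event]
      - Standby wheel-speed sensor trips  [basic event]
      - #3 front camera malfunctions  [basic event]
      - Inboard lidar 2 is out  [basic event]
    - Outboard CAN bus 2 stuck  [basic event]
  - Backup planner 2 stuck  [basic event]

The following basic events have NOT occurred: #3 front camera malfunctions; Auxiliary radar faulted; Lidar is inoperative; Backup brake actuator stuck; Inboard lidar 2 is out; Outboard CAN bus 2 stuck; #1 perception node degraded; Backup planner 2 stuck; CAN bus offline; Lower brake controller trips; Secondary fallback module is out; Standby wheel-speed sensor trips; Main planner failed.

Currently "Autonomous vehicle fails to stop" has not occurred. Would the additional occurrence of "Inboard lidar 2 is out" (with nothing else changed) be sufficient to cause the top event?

Counterfactual: set "Inboard lidar 2 is out" to occurred.
Brake command unavailable [OR]: Lidar is inoperative=not, CAN bus offline=not, Main planner failed=not, Backup brake actuator stuck=not → no input occurs → does not occur.
Perception stack inoperative [AND]: Secondary fallback module is out=not, Auxiliary radar faulted=not, #1 perception node degraded=not → not all inputs occur → does not occur.
Actuation path down [OR]: Brake command unavailable=not, Perception stack inoperative=not → no input occurs → does not occur.
Fallback branch fails [AND]: Lower brake controller trips=not, Standby wheel-speed sensor trips=not, #3 front camera malfunctions=not, Inboard lidar 2 is out=occurs → not all inputs occur → does not occur.
Planning chain fails [AND]: Fallback branch fails=not, Outboard CAN bus 2 stuck=not → not all inputs occur → does not occur.
Autonomous vehicle fails to stop [OR]: Actuation path down=not, Planning chain fails=not, Backup planner 2 stuck=not → no input occurs → does not occur.

No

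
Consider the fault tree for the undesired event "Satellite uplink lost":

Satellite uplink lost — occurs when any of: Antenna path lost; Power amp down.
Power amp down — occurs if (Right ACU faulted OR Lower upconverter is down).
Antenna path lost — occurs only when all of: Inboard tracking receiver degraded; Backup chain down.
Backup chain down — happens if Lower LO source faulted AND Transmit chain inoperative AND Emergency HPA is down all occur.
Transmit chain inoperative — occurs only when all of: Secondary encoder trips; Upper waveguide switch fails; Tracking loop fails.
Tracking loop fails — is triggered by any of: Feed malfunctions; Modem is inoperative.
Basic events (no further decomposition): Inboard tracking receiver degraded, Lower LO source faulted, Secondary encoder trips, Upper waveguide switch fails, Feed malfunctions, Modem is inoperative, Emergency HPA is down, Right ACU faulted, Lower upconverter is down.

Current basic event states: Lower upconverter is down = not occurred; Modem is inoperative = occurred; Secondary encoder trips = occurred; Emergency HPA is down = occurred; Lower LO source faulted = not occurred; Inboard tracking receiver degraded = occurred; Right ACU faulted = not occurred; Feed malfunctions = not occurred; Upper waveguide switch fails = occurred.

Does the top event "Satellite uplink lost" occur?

No

Tracking loop fails [OR]: Feed malfunctions=not, Modem is inoperative=occurs → at least one input occurs → occurs.
Transmit chain inoperative [AND]: Secondary encoder trips=occurs, Upper waveguide switch fails=occurs, Tracking loop fails=occurs → all inputs occur → occurs.
Backup chain down [AND]: Lower LO source faulted=not, Transmit chain inoperative=occurs, Emergency HPA is down=occurs → not all inputs occur → does not occur.
Antenna path lost [AND]: Inboard tracking receiver degraded=occurs, Backup chain down=not → not all inputs occur → does not occur.
Power amp down [OR]: Right ACU faulted=not, Lower upconverter is down=not → no input occurs → does not occur.
Satellite uplink lost [OR]: Antenna path lost=not, Power amp down=not → no input occurs → does not occur.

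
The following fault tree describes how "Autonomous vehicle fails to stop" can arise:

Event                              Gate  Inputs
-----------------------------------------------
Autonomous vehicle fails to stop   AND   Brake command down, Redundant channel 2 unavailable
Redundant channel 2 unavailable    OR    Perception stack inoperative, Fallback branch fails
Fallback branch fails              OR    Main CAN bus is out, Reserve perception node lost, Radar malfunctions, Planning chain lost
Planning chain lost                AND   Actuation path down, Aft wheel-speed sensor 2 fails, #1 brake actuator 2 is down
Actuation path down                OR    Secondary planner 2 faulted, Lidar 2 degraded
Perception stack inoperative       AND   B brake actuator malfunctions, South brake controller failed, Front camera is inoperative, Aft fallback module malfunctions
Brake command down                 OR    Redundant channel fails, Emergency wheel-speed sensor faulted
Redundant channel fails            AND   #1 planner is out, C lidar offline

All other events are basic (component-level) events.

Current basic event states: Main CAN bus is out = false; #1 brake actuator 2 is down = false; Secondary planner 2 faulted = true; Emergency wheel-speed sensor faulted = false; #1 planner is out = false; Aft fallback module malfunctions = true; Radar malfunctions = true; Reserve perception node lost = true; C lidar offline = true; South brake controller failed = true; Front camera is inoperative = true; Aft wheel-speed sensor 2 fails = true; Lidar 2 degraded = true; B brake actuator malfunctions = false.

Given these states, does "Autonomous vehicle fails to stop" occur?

Redundant channel fails [AND]: #1 planner is out=not, C lidar offline=occurs → not all inputs occur → does not occur.
Brake command down [OR]: Redundant channel fails=not, Emergency wheel-speed sensor faulted=not → no input occurs → does not occur.
Perception stack inoperative [AND]: B brake actuator malfunctions=not, South brake controller failed=occurs, Front camera is inoperative=occurs, Aft fallback module malfunctions=occurs → not all inputs occur → does not occur.
Actuation path down [OR]: Secondary planner 2 faulted=occurs, Lidar 2 degraded=occurs → at least one input occurs → occurs.
Planning chain lost [AND]: Actuation path down=occurs, Aft wheel-speed sensor 2 fails=occurs, #1 brake actuator 2 is down=not → not all inputs occur → does not occur.
Fallback branch fails [OR]: Main CAN bus is out=not, Reserve perception node lost=occurs, Radar malfunctions=occurs, Planning chain lost=not → at least one input occurs → occurs.
Redundant channel 2 unavailable [OR]: Perception stack inoperative=not, Fallback branch fails=occurs → at least one input occurs → occurs.
Autonomous vehicle fails to stop [AND]: Brake command down=not, Redundant channel 2 unavailable=occurs → not all inputs occur → does not occur.

No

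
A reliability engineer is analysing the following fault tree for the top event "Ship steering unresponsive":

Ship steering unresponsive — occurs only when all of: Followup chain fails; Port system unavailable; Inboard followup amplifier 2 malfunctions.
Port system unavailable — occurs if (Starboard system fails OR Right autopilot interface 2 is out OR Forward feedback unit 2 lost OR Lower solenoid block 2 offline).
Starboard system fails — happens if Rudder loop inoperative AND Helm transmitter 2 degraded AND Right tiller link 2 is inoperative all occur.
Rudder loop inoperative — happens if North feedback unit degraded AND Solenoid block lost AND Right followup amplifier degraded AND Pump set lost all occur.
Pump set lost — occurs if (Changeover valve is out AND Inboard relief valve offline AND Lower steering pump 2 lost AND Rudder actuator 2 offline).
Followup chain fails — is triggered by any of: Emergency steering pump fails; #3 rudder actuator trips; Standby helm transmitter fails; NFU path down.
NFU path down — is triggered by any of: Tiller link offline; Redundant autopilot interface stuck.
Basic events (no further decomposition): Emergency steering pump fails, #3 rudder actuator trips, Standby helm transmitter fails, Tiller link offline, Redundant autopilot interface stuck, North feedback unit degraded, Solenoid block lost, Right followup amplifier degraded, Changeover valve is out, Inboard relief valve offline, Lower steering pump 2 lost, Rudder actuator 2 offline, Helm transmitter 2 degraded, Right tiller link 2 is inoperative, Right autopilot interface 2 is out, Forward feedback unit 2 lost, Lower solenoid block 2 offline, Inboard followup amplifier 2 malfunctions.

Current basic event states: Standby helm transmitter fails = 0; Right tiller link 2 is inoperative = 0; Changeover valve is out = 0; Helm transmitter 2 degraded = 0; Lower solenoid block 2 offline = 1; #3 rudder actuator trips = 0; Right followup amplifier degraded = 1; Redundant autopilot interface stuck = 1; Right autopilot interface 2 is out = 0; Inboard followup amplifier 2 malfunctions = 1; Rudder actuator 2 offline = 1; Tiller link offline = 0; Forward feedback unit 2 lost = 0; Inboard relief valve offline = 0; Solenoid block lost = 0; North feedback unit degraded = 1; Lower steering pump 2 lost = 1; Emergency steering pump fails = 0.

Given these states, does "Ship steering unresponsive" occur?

Yes

NFU path down [OR]: Tiller link offline=not, Redundant autopilot interface stuck=occurs → at least one input occurs → occurs.
Followup chain fails [OR]: Emergency steering pump fails=not, #3 rudder actuator trips=not, Standby helm transmitter fails=not, NFU path down=occurs → at least one input occurs → occurs.
Pump set lost [AND]: Changeover valve is out=not, Inboard relief valve offline=not, Lower steering pump 2 lost=occurs, Rudder actuator 2 offline=occurs → not all inputs occur → does not occur.
Rudder loop inoperative [AND]: North feedback unit degraded=occurs, Solenoid block lost=not, Right followup amplifier degraded=occurs, Pump set lost=not → not all inputs occur → does not occur.
Starboard system fails [AND]: Rudder loop inoperative=not, Helm transmitter 2 degraded=not, Right tiller link 2 is inoperative=not → not all inputs occur → does not occur.
Port system unavailable [OR]: Starboard system fails=not, Right autopilot interface 2 is out=not, Forward feedback unit 2 lost=not, Lower solenoid block 2 offline=occurs → at least one input occurs → occurs.
Ship steering unresponsive [AND]: Followup chain fails=occurs, Port system unavailable=occurs, Inboard followup amplifier 2 malfunctions=occurs → all inputs occur → occurs.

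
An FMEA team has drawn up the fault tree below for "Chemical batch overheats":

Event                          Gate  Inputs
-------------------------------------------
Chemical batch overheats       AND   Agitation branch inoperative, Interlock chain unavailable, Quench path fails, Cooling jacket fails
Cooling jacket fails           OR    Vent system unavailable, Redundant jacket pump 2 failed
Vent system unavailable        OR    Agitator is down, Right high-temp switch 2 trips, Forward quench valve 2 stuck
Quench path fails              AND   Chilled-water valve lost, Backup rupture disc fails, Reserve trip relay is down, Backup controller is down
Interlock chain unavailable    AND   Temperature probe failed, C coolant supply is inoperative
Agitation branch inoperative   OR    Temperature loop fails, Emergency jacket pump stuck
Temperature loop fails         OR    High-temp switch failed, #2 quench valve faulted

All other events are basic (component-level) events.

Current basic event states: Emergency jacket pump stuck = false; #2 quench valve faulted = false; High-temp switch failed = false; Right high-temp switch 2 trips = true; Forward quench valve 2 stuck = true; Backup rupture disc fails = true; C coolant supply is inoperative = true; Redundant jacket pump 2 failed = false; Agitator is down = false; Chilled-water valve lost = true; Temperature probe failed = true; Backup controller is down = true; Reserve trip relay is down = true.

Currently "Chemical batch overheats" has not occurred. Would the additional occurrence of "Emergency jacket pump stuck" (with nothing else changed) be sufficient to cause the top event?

Yes

Counterfactual: set "Emergency jacket pump stuck" to occurred.
Temperature loop fails [OR]: High-temp switch failed=not, #2 quench valve faulted=not → no input occurs → does not occur.
Agitation branch inoperative [OR]: Temperature loop fails=not, Emergency jacket pump stuck=occurs → at least one input occurs → occurs.
Interlock chain unavailable [AND]: Temperature probe failed=occurs, C coolant supply is inoperative=occurs → all inputs occur → occurs.
Quench path fails [AND]: Chilled-water valve lost=occurs, Backup rupture disc fails=occurs, Reserve trip relay is down=occurs, Backup controller is down=occurs → all inputs occur → occurs.
Vent system unavailable [OR]: Agitator is down=not, Right high-temp switch 2 trips=occurs, Forward quench valve 2 stuck=occurs → at least one input occurs → occurs.
Cooling jacket fails [OR]: Vent system unavailable=occurs, Redundant jacket pump 2 failed=not → at least one input occurs → occurs.
Chemical batch overheats [AND]: Agitation branch inoperative=occurs, Interlock chain unavailable=occurs, Quench path fails=occurs, Cooling jacket fails=occurs → all inputs occur → occurs.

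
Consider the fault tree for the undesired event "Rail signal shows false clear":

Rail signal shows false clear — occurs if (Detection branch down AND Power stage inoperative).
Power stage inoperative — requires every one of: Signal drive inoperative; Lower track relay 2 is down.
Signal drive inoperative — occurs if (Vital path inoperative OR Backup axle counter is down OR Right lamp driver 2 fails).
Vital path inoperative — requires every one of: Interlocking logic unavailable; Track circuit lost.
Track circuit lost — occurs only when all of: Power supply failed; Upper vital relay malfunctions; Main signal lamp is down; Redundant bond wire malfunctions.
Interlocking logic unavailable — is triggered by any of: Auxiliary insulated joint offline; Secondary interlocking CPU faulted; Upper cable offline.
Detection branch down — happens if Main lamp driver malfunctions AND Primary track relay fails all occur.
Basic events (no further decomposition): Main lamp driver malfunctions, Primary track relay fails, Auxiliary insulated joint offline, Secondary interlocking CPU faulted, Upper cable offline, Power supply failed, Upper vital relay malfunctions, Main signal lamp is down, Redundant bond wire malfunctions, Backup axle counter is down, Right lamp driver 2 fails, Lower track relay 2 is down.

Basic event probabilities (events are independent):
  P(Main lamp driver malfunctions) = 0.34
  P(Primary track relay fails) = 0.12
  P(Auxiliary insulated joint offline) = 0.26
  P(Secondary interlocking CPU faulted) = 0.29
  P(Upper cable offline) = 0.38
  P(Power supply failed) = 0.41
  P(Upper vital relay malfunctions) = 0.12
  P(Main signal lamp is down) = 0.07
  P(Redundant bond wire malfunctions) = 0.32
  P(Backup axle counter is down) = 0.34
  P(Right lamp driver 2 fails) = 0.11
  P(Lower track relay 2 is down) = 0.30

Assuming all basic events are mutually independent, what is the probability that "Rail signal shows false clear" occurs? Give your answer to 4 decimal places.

0.0051

P(Detection branch down) [AND] = 0.34 × 0.12 = 0.040800
P(Interlocking logic unavailable) [OR] = 1 − (1−0.26) × (1−0.29) × (1−0.38) = 0.674252
P(Track circuit lost) [AND] = 0.41 × 0.12 × 0.07 × 0.32 = 0.001102
P(Vital path inoperative) [AND] = 0.674252 × 0.001102 = 0.000743
P(Signal drive inoperative) [OR] = 1 − (1−0.000743) × (1−0.34) × (1−0.11) = 0.413036
P(Power stage inoperative) [AND] = 0.413036 × 0.30 = 0.123911
P(Rail signal shows false clear) [AND] = 0.040800 × 0.123911 = 0.005056
Rounded to 4 decimal places: P(Rail signal shows false clear) ≈ 0.0051.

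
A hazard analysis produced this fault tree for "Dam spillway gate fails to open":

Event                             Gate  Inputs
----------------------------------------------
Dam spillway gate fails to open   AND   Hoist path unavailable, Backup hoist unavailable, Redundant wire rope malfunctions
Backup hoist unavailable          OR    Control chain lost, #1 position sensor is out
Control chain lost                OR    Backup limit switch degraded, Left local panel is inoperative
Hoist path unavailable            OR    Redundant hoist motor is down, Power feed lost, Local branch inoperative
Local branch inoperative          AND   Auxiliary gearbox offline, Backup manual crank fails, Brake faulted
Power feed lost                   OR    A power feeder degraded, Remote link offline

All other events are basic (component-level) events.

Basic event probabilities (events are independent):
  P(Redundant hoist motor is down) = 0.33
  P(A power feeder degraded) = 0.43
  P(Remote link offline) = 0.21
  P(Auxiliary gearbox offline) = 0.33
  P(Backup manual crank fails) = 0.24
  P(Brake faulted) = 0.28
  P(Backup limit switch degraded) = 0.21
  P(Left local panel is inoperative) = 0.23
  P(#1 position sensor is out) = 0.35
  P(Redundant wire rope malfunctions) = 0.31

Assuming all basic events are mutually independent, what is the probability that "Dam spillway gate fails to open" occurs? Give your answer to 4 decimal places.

P(Power feed lost) [OR] = 1 − (1−0.43) × (1−0.21) = 0.549700
P(Local branch inoperative) [AND] = 0.33 × 0.24 × 0.28 = 0.022176
P(Hoist path unavailable) [OR] = 1 − (1−0.33) × (1−0.549700) × (1−0.022176) = 0.704990
P(Control chain lost) [OR] = 1 − (1−0.21) × (1−0.23) = 0.391700
P(Backup hoist unavailable) [OR] = 1 − (1−0.391700) × (1−0.35) = 0.604605
P(Dam spillway gate fails to open) [AND] = 0.704990 × 0.604605 × 0.31 = 0.132135
Rounded to 4 decimal places: P(Dam spillway gate fails to open) ≈ 0.1321.

0.1321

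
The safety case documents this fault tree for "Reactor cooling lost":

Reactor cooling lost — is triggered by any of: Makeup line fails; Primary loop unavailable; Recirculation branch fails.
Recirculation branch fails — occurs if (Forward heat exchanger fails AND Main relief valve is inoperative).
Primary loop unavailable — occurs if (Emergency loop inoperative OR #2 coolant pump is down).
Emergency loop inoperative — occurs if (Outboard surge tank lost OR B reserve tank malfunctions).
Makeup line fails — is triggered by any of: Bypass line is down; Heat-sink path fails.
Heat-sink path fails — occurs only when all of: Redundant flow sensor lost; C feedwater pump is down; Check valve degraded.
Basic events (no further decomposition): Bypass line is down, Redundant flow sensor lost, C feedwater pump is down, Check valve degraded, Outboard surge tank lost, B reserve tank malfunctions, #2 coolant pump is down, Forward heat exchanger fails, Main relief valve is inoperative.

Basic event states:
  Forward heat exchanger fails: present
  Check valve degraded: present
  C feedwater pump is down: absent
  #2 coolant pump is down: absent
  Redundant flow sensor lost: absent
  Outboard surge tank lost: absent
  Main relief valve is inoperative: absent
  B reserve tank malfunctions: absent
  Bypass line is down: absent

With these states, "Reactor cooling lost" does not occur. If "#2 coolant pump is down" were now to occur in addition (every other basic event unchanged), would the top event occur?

Yes

Counterfactual: set "#2 coolant pump is down" to occurred.
Heat-sink path fails [AND]: Redundant flow sensor lost=not, C feedwater pump is down=not, Check valve degraded=occurs → not all inputs occur → does not occur.
Makeup line fails [OR]: Bypass line is down=not, Heat-sink path fails=not → no input occurs → does not occur.
Emergency loop inoperative [OR]: Outboard surge tank lost=not, B reserve tank malfunctions=not → no input occurs → does not occur.
Primary loop unavailable [OR]: Emergency loop inoperative=not, #2 coolant pump is down=occurs → at least one input occurs → occurs.
Recirculation branch fails [AND]: Forward heat exchanger fails=occurs, Main relief valve is inoperative=not → not all inputs occur → does not occur.
Reactor cooling lost [OR]: Makeup line fails=not, Primary loop unavailable=occurs, Recirculation branch fails=not → at least one input occurs → occurs.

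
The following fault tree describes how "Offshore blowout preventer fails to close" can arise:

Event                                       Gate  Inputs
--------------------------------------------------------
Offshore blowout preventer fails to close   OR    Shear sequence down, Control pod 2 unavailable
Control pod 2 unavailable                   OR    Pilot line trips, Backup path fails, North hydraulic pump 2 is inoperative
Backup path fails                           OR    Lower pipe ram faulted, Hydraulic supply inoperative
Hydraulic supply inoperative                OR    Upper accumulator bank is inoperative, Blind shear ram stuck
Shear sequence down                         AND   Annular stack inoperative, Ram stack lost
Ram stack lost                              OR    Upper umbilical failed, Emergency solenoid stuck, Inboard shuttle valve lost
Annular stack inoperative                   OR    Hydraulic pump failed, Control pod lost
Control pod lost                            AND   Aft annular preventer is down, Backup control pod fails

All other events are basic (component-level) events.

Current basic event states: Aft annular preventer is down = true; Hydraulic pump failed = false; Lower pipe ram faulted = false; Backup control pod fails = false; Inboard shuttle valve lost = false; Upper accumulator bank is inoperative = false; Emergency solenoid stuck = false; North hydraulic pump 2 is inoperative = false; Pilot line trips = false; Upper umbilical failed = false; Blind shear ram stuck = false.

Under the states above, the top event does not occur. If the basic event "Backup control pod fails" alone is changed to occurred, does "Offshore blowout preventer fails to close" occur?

No

Counterfactual: set "Backup control pod fails" to occurred.
Control pod lost [AND]: Aft annular preventer is down=occurs, Backup control pod fails=occurs → all inputs occur → occurs.
Annular stack inoperative [OR]: Hydraulic pump failed=not, Control pod lost=occurs → at least one input occurs → occurs.
Ram stack lost [OR]: Upper umbilical failed=not, Emergency solenoid stuck=not, Inboard shuttle valve lost=not → no input occurs → does not occur.
Shear sequence down [AND]: Annular stack inoperative=occurs, Ram stack lost=not → not all inputs occur → does not occur.
Hydraulic supply inoperative [OR]: Upper accumulator bank is inoperative=not, Blind shear ram stuck=not → no input occurs → does not occur.
Backup path fails [OR]: Lower pipe ram faulted=not, Hydraulic supply inoperative=not → no input occurs → does not occur.
Control pod 2 unavailable [OR]: Pilot line trips=not, Backup path fails=not, North hydraulic pump 2 is inoperative=not → no input occurs → does not occur.
Offshore blowout preventer fails to close [OR]: Shear sequence down=not, Control pod 2 unavailable=not → no input occurs → does not occur.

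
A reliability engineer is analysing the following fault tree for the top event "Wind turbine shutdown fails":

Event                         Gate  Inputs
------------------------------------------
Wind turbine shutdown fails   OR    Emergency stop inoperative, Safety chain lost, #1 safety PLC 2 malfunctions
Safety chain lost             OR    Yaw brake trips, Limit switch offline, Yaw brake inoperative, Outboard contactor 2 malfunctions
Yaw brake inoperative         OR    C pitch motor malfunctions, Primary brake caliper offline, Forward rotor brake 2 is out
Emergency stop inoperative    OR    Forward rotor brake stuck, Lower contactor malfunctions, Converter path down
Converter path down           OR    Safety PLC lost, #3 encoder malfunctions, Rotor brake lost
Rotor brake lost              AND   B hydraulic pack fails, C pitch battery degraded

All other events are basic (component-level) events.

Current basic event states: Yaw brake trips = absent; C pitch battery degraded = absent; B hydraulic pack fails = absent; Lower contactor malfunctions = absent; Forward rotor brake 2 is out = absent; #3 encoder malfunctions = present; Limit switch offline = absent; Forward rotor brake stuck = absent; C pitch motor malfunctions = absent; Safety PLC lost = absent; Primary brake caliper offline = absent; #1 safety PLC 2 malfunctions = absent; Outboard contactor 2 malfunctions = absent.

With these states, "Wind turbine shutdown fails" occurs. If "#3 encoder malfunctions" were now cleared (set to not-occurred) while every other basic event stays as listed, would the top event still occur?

Counterfactual: set "#3 encoder malfunctions" to not occurred.
Rotor brake lost [AND]: B hydraulic pack fails=not, C pitch battery degraded=not → not all inputs occur → does not occur.
Converter path down [OR]: Safety PLC lost=not, #3 encoder malfunctions=not, Rotor brake lost=not → no input occurs → does not occur.
Emergency stop inoperative [OR]: Forward rotor brake stuck=not, Lower contactor malfunctions=not, Converter path down=not → no input occurs → does not occur.
Yaw brake inoperative [OR]: C pitch motor malfunctions=not, Primary brake caliper offline=not, Forward rotor brake 2 is out=not → no input occurs → does not occur.
Safety chain lost [OR]: Yaw brake trips=not, Limit switch offline=not, Yaw brake inoperative=not, Outboard contactor 2 malfunctions=not → no input occurs → does not occur.
Wind turbine shutdown fails [OR]: Emergency stop inoperative=not, Safety chain lost=not, #1 safety PLC 2 malfunctions=not → no input occurs → does not occur.

No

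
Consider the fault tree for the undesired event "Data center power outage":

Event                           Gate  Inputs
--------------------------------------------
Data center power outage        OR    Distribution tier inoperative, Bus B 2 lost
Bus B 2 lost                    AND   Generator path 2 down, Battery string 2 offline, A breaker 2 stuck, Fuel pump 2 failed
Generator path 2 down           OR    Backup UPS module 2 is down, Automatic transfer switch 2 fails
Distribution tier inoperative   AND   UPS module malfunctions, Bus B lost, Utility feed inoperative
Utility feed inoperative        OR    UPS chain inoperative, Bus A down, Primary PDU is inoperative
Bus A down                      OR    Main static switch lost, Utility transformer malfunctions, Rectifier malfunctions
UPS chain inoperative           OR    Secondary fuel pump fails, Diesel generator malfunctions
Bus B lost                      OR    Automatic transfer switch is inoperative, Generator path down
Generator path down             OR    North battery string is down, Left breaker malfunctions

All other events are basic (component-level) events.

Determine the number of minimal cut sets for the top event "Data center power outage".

Generator path down [OR]: union of children's cut sets → 2 cut set(s).
Bus B lost [OR]: union of children's cut sets → 3 cut set(s).
UPS chain inoperative [OR]: union of children's cut sets → 2 cut set(s).
Bus A down [OR]: union of children's cut sets → 3 cut set(s).
Utility feed inoperative [OR]: union of children's cut sets → 6 cut set(s).
Distribution tier inoperative [AND]: one cut set from each child combined → 1 × 3 × 6 = 18 cut set(s).
Generator path 2 down [OR]: union of children's cut sets → 2 cut set(s).
Bus B 2 lost [AND]: one cut set from each child combined → 2 × 1 × 1 × 1 = 2 cut set(s).
Data center power outage [OR]: union of children's cut sets → 20 cut set(s).

20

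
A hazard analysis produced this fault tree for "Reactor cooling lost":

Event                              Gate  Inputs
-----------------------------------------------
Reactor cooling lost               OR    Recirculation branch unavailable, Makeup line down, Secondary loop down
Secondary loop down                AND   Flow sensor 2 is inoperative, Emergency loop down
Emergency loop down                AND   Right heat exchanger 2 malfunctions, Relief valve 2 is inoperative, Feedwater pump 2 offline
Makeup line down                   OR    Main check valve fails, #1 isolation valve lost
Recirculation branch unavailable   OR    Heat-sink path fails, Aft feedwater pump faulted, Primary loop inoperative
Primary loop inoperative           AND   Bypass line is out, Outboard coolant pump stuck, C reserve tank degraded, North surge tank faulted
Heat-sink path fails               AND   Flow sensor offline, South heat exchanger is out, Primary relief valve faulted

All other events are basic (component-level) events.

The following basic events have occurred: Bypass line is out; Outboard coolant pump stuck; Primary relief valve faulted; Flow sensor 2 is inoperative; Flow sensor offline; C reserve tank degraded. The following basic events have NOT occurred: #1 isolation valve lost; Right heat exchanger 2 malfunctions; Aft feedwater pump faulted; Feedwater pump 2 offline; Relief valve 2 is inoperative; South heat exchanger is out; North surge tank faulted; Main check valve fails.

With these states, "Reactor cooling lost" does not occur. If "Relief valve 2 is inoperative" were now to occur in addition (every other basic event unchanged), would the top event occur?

Counterfactual: set "Relief valve 2 is inoperative" to occurred.
Heat-sink path fails [AND]: Flow sensor offline=occurs, South heat exchanger is out=not, Primary relief valve faulted=occurs → not all inputs occur → does not occur.
Primary loop inoperative [AND]: Bypass line is out=occurs, Outboard coolant pump stuck=occurs, C reserve tank degraded=occurs, North surge tank faulted=not → not all inputs occur → does not occur.
Recirculation branch unavailable [OR]: Heat-sink path fails=not, Aft feedwater pump faulted=not, Primary loop inoperative=not → no input occurs → does not occur.
Makeup line down [OR]: Main check valve fails=not, #1 isolation valve lost=not → no input occurs → does not occur.
Emergency loop down [AND]: Right heat exchanger 2 malfunctions=not, Relief valve 2 is inoperative=occurs, Feedwater pump 2 offline=not → not all inputs occur → does not occur.
Secondary loop down [AND]: Flow sensor 2 is inoperative=occurs, Emergency loop down=not → not all inputs occur → does not occur.
Reactor cooling lost [OR]: Recirculation branch unavailable=not, Makeup line down=not, Secondary loop down=not → no input occurs → does not occur.

No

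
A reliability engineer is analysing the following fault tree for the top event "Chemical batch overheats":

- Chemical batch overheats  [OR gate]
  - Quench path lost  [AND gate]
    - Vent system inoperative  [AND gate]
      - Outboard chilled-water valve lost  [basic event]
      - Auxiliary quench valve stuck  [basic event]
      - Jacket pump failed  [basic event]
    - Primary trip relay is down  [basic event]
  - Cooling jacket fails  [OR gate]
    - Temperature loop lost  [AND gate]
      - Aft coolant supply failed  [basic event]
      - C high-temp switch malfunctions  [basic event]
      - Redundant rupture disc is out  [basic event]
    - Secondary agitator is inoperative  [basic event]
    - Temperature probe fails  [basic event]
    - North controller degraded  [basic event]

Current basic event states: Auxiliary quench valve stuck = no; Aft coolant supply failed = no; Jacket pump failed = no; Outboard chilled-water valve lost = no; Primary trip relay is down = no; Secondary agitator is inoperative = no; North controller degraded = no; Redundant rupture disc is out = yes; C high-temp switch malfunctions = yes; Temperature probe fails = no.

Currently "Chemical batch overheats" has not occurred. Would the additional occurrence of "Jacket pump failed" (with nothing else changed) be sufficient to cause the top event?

Counterfactual: set "Jacket pump failed" to occurred.
Vent system inoperative [AND]: Outboard chilled-water valve lost=not, Auxiliary quench valve stuck=not, Jacket pump failed=occurs → not all inputs occur → does not occur.
Quench path lost [AND]: Vent system inoperative=not, Primary trip relay is down=not → not all inputs occur → does not occur.
Temperature loop lost [AND]: Aft coolant supply failed=not, C high-temp switch malfunctions=occurs, Redundant rupture disc is out=occurs → not all inputs occur → does not occur.
Cooling jacket fails [OR]: Temperature loop lost=not, Secondary agitator is inoperative=not, Temperature probe fails=not, North controller degraded=not → no input occurs → does not occur.
Chemical batch overheats [OR]: Quench path lost=not, Cooling jacket fails=not → no input occurs → does not occur.

No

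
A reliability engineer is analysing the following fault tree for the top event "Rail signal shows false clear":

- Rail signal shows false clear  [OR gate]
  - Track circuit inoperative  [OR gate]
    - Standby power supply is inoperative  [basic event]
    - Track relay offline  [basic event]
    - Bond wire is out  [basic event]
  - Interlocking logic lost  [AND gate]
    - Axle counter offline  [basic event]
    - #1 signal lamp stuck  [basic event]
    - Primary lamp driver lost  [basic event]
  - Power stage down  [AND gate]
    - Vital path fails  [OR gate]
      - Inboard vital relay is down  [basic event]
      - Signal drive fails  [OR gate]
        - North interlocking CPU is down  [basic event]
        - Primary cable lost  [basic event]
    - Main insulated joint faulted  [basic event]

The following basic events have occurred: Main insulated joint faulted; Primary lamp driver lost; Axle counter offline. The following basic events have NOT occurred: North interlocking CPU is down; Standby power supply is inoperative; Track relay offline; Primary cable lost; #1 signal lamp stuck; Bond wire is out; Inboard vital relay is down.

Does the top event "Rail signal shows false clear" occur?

No

Track circuit inoperative [OR]: Standby power supply is inoperative=not, Track relay offline=not, Bond wire is out=not → no input occurs → does not occur.
Interlocking logic lost [AND]: Axle counter offline=occurs, #1 signal lamp stuck=not, Primary lamp driver lost=occurs → not all inputs occur → does not occur.
Signal drive fails [OR]: North interlocking CPU is down=not, Primary cable lost=not → no input occurs → does not occur.
Vital path fails [OR]: Inboard vital relay is down=not, Signal drive fails=not → no input occurs → does not occur.
Power stage down [AND]: Vital path fails=not, Main insulated joint faulted=occurs → not all inputs occur → does not occur.
Rail signal shows false clear [OR]: Track circuit inoperative=not, Interlocking logic lost=not, Power stage down=not → no input occurs → does not occur.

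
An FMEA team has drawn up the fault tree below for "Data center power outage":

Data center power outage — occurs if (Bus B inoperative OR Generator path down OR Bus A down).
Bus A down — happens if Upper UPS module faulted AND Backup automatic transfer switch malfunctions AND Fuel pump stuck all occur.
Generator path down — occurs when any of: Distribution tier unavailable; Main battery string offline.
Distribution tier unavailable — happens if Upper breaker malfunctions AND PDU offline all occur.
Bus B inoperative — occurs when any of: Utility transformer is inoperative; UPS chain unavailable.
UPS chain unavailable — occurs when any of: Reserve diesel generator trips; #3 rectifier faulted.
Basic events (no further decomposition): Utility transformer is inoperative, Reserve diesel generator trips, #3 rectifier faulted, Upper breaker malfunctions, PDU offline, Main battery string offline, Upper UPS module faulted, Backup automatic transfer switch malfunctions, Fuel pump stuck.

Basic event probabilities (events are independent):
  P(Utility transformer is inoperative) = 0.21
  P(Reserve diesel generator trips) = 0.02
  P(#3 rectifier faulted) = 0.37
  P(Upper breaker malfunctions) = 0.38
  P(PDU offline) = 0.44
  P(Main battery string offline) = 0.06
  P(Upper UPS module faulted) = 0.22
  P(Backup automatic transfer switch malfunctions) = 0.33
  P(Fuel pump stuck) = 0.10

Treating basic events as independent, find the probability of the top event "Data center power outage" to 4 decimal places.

P(UPS chain unavailable) [OR] = 1 − (1−0.02) × (1−0.37) = 0.382600
P(Bus B inoperative) [OR] = 1 − (1−0.21) × (1−0.382600) = 0.512254
P(Distribution tier unavailable) [AND] = 0.38 × 0.44 = 0.167200
P(Generator path down) [OR] = 1 − (1−0.167200) × (1−0.06) = 0.217168
P(Bus A down) [AND] = 0.22 × 0.33 × 0.10 = 0.007260
P(Data center power outage) [OR] = 1 − (1−0.512254) × (1−0.217168) × (1−0.007260) = 0.620949
Rounded to 4 decimal places: P(Data center power outage) ≈ 0.6209.

0.6209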